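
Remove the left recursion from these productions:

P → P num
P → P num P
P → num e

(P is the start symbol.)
P → num e P'
P' → num P'
P' → num P P'
P' → ε

P is directly left-recursive. The standard transformation for
  A → A α₁ | ... | A α_m | β₁ | ... | β_n
is
  A  → β₁ A' | ... | β_n A'
  A' → α₁ A' | ... | α_m A' | ε

P → num e becomes P → num e P'
P → P num becomes P' → num P'
P → P num P becomes P' → num P P'
Add P' → ε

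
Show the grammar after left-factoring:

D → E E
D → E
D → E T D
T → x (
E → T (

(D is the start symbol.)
D → E D'
D' → E
D' → ε
D' → T D
T → x (
E → T (

Left-factoring transforms A → αβ₁ | αβ₂ into A → αA' and A' → β₁ | β₂
(α is the longest common prefix among the alternatives). Repeat until
no nonterminal has two alternatives with a common prefix.

Round 1: D has alternatives sharing prefix 'E'. Introduce D': D → E D'
  Add: D' → E
  Add: D' → ε
  Add: D' → T D

No remaining common prefixes — done.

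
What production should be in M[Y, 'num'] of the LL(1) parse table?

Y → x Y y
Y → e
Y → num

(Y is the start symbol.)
Y → num

To find M[Y, 'num'], we find productions for Y where 'num' is in the predict set (PREDICT(N → α) = (FIRST(α) \ {ε}) ∪ (FOLLOW(N) if α ⇒* ε)).

Y → x Y y: PREDICT = { 'x' }
Y → e: PREDICT = { 'e' }
Y → num: PREDICT = { 'num' }
  'num' is in predict set, so this production goes in M[Y, 'num']

M[Y, 'num'] = Y → num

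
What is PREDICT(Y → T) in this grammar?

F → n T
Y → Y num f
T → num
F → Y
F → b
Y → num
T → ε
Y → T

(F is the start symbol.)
PREDICT(Y → T) = (FIRST(RHS) \ {ε}) ∪ (FOLLOW(Y) if ε ∈ FIRST(RHS), i.e. RHS ⇒* ε)
FIRST(T) = { 'num', ε }
FIRST(T) = { 'num', ε }
ε ∈ FIRST(T) (the right-hand side is nullable), so add FOLLOW(Y) = { $, 'num' }
PREDICT(Y → T) = { $, 'num' }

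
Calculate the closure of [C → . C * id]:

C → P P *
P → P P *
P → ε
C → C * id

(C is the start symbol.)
Start with: [C → . C * id]
  [C → . C * id] has the dot before C: add [C → . P P *]
  [C → . P P *] has the dot before P: add [P → . P P *], [P → .]
No further items can be added.

CLOSURE = { [C → . C * id], [C → . P P *], [P → . P P *], [P → .] }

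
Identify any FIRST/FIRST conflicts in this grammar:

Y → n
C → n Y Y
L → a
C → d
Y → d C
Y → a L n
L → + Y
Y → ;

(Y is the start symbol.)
No FIRST/FIRST conflicts.

Productions for Y:
  Y → n: FIRST = { 'n' }
  Y → d C: FIRST = { 'd' }
  Y → a L n: FIRST = { 'a' }
  Y → ;: FIRST = { ';' }
Productions for C:
  C → n Y Y: FIRST = { 'n' }
  C → d: FIRST = { 'd' }
Productions for L:
  L → a: FIRST = { 'a' }
  L → + Y: FIRST = { '+' }

All alternatives of each non-terminal have pairwise disjoint FIRST sets.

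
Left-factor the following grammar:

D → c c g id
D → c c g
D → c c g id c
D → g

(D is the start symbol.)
Left-factoring transforms A → αβ₁ | αβ₂ into A → αA' and A' → β₁ | β₂
(α is the longest common prefix among the alternatives). Repeat until
no nonterminal has two alternatives with a common prefix.

Round 1: D has alternatives sharing prefix 'c c g'. Introduce D': D → c c g D'
  Add: D' → id
  Add: D' → ε
  Add: D' → id c

Round 2: D' has alternatives sharing prefix 'id'. Introduce D'': D' → id D''
  Add: D'' → ε
  Add: D'' → c

No remaining common prefixes — done.

Resulting grammar:
D → c c g D'
D' → id D''
D'' → ε
D'' → c
D' → ε
D → g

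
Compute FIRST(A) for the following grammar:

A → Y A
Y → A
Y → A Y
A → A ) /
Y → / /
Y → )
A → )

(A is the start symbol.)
{ ')', '/' }

To compute FIRST(A), examine every production with A on the left-hand side, reading each right-hand side left to right until a non-nullable symbol is reached.

FIRST sets of the other non-terminals involved (by the same procedure, iterated to a fixed point):
  FIRST(Y) = { ')', '/' }

From A → Y A:
  - Y is a non-terminal: add FIRST(Y) \ {ε} = { ')', '/' }
    Y is not nullable, so stop
From A → A ) /:
  - A is the symbol being defined: contributes nothing new
    A is not nullable, so stop
From A → ):
  - ')' is a terminal: add ')' and stop

Collecting: FIRST(A) = { ')', '/' }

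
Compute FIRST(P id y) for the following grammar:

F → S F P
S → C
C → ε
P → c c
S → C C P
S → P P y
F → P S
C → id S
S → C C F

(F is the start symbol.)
{ 'c' }

FIRST sets of the non-terminals involved (from the grammar, by fixed-point iteration):
  FIRST(P) = { 'c' }

To compute FIRST(P id y), process the symbols left to right:
Symbol P is a non-terminal. Add FIRST(P) \ {ε} = { 'c' }
P is not nullable (ε ∉ FIRST(P)), so stop here.
FIRST(P id y) = { 'c' }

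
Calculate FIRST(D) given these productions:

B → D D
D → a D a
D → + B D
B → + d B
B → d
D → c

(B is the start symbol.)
{ '+', 'a', 'c' }

From D → a D a:
  - a is a terminal: add 'a' and stop
From D → + B D:
  - '+' is a terminal: add '+' and stop
From D → c:
  - c is a terminal: add 'c' and stop

Collecting: FIRST(D) = { '+', 'a', 'c' }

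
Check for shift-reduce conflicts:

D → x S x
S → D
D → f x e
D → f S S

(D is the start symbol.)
No shift-reduce conflicts

Augment with D' → D and build the canonical LR(0) collection (I0 = CLOSURE({[D' → . D]}), then GOTO on every symbol after a dot until no new states appear). It has 11 states:
  I0: { [D → . f S S], [D → . f x e], [D → . x S x], [D' → . D] }  — shift
  I1: { [D' → D .] }  — accept
  I2: { [D → . f S S], [D → . f x e], [D → . x S x], [D → f . S S], [D → f . x e], [S → . D] }  — shift
  I3: { [D → . f S S], [D → . f x e], [D → . x S x], [D → x . S x], [S → . D] }  — shift
  I4: { [S → D .] }  — reduce
  I5: { [D → x S . x] }  — shift
  I6: { [D → x S x .] }  — reduce
  I7: { [D → . f S S], [D → . f x e], [D → . x S x], [D → f S . S], [S → . D] }  — shift
  I8: { [D → . f S S], [D → . f x e], [D → . x S x], [D → f x . e], [D → x . S x], [S → . D] }  — shift
  I9: { [D → f x e .] }  — reduce
  I10: { [D → f S S .] }  — reduce

No state contains both a complete item and a shift item.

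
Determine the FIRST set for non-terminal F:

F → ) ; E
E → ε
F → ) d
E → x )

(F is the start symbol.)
To compute FIRST(F), examine every production with F on the left-hand side, reading each right-hand side left to right until a non-nullable symbol is reached.

From F → ) ; E:
  - ')' is a terminal: add ')' and stop
From F → ) d:
  - ')' is a terminal: add ')' and stop

Collecting: FIRST(F) = { ')' }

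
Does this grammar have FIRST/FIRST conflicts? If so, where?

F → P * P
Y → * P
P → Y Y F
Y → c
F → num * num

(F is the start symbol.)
FIRST sets of the non-terminals at (or reachable through a nullable prefix from) the front of some alternative:
  FIRST(P) = { '*', 'c' }

Productions for F:
  F → P * P: FIRST = { '*', 'c' }
  F → num * num: FIRST = { 'num' }
Productions for Y:
  Y → * P: FIRST = { '*' }
  Y → c: FIRST = { 'c' }
P has only one production, so no FIRST/FIRST conflict is possible there.

All alternatives of each non-terminal have pairwise disjoint FIRST sets.

Answer: No FIRST/FIRST conflicts.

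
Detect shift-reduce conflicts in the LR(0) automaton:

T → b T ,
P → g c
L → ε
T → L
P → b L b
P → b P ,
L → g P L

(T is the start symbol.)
Augment with T' → T and build the canonical LR(0) collection (I0 = CLOSURE({[T' → . T]}), then GOTO on every symbol after a dot until no new states appear). It has 17 states:
  I0: { [L → . g P L], [L → .], [T → . L], [T → . b T ,], [T' → . T] }  — shift, reduce
  I1: { [T → L .] }  — reduce
  I2: { [T' → T .] }  — accept
  I3: { [L → . g P L], [L → .], [T → . L], [T → . b T ,], [T → b . T ,] }  — shift, reduce
  I4: { [L → g . P L], [P → . b L b], [P → . b P ,], [P → . g c] }  — shift
  I5: { [L → . g P L], [L → .], [L → g P . L] }  — shift, reduce
  I6: { [L → . g P L], [L → .], [P → . b L b], [P → . b P ,], [P → . g c], [P → b . L b], [P → b . P ,] }  — shift, reduce
  I7: { [P → g . c] }  — shift
  I8: { [P → g c .] }  — reduce
  I9: { [P → b L . b] }  — shift
  I10: { [P → b P . ,] }  — shift
  I11: { [L → g . P L], [P → . b L b], [P → . b P ,], [P → . g c], [P → g . c] }  — shift
  I12: { [P → b P , .] }  — reduce
  I13: { [P → b L b .] }  — reduce
  I14: { [L → g P L .] }  — reduce
  I15: { [T → b T . ,] }  — shift
  I16: { [T → b T , .] }  — reduce

I0 contains reduce item [L → .] and shift items [L → . g P L], [T → . b T ,] — shift-reduce conflict.
I3 contains reduce item [L → .] and shift items [L → . g P L], [T → . b T ,] — shift-reduce conflict.
I5 contains reduce item [L → .] and shift item [L → . g P L] — shift-reduce conflict.
I6 contains reduce item [L → .] and shift items [L → . g P L], [P → . b L b], [P → . b P ,], [P → . g c] — shift-reduce conflict.

Answer: Yes — I0: [L → .] vs [L → . g P L]; I3: [L → .] vs [L → . g P L]; I5: [L → .] vs [L → . g P L]; I6: [L → .] vs [L → . g P L]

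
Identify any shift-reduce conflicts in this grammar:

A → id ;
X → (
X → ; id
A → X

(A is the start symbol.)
No shift-reduce conflicts

Augment with A' → A and build the canonical LR(0) collection (I0 = CLOSURE({[A' → . A]}), then GOTO on every symbol after a dot until no new states appear). It has 8 states:
  I0: { [A → . X], [A → . id ;], [A' → . A], [X → . (], [X → . ; id] }  — shift
  I1: { [X → ( .] }  — reduce
  I2: { [X → ; . id] }  — shift
  I3: { [A' → A .] }  — accept
  I4: { [A → X .] }  — reduce
  I5: { [A → id . ;] }  — shift
  I6: { [A → id ; .] }  — reduce
  I7: { [X → ; id .] }  — reduce

No state contains both a complete item and a shift item.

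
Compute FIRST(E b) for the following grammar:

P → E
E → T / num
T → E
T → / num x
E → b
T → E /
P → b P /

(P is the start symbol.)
FIRST sets of the non-terminals involved (from the grammar, by fixed-point iteration):
  FIRST(E) = { '/', 'b' }

To compute FIRST(E b), process the symbols left to right:
Symbol E is a non-terminal. Add FIRST(E) \ {ε} = { '/', 'b' }
E is not nullable (ε ∉ FIRST(E)), so stop here.
FIRST(E b) = { '/', 'b' }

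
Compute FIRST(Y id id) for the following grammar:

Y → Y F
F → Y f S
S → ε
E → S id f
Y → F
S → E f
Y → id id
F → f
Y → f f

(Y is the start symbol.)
{ 'f', 'id' }

FIRST sets of the non-terminals involved (from the grammar, by fixed-point iteration):
  FIRST(Y) = { 'f', 'id' }

To compute FIRST(Y id id), process the symbols left to right:
Symbol Y is a non-terminal. Add FIRST(Y) \ {ε} = { 'f', 'id' }
Y is not nullable (ε ∉ FIRST(Y)), so stop here.
FIRST(Y id id) = { 'f', 'id' }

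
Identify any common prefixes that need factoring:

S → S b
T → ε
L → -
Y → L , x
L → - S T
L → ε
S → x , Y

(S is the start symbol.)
Yes, L has productions with common prefix '-'

Left-factoring is needed when two productions for the same non-terminal
share a common prefix on the right-hand side.

Productions for S:
  S → S b
  S → x , Y
Productions for L:
  L → -
  L → - S T
  L → ε

Found common prefix '-' in productions for L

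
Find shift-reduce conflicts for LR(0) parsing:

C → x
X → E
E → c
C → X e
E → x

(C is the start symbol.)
A shift-reduce conflict occurs when an LR(0) state has both:
  - a complete (reduce) item [A → α .] (dot at the end), and
  - a shift item [B → β . c γ] (dot before a terminal).

Augment with C' → C and build the canonical LR(0) collection (I0 = CLOSURE({[C' → . C]}), then GOTO on every symbol after a dot until no new states appear). It has 7 states:
  I0: { [C → . X e], [C → . x], [C' → . C], [E → . c], [E → . x], [X → . E] }  — shift
  I1: { [C' → C .] }  — accept
  I2: { [X → E .] }  — reduce
  I3: { [C → X . e] }  — shift
  I4: { [E → c .] }  — reduce
  I5: { [C → x .], [E → x .] }  — 2 reduces
  I6: { [C → X e .] }  — reduce

No state contains both a complete item and a shift item.

Answer: No shift-reduce conflicts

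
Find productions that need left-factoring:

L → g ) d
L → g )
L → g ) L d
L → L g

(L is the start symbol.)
Left-factoring is needed when two productions for the same non-terminal
share a common prefix on the right-hand side.

Productions for L:
  L → g ) d
  L → g )
  L → g ) L d
  L → L g

Found common prefix 'g )' in productions for L

Answer: Yes, L has productions with common prefix 'g )'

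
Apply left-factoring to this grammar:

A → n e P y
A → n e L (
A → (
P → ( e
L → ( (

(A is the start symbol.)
Left-factoring transforms A → αβ₁ | αβ₂ into A → αA' and A' → β₁ | β₂
(α is the longest common prefix among the alternatives). Repeat until
no nonterminal has two alternatives with a common prefix.

Round 1: A has alternatives sharing prefix 'n e'. Introduce A': A → n e A'
  Add: A' → P y
  Add: A' → L (

No remaining common prefixes — done.

Resulting grammar:
A → n e A'
A' → P y
A' → L (
A → (
P → ( e
L → ( (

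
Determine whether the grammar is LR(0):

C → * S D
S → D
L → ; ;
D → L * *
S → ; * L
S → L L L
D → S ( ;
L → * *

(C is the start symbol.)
A grammar is LR(0) if no state in the canonical LR(0) collection has:
  - both a shift item (dot before a terminal) and a complete item (shift-reduce conflict), or
  - two or more complete items (reduce-reduce conflict; the accept item [C' → C .] counts as a complete item here).

Augment with C' → C and build the canonical LR(0) collection (I0 = CLOSURE({[C' → . C]}), then GOTO on every symbol after a dot until no new states appear). It has 21 states:
  I0: { [C → . * S D], [C' → . C] }  — shift
  I1: { [C → * . S D], [D → . L * *], [D → . S ( ;], [L → . * *], [L → . ; ;], [S → . ; * L], [S → . D], [S → . L L L] }  — shift
  I2: { [C' → C .] }  — accept
  I3: { [L → * . *] }  — shift
  I4: { [L → ; . ;], [S → ; . * L] }  — shift
  I5: { [S → D .] }  — reduce
  I6: { [D → L . * *], [L → . * *], [L → . ; ;], [S → L . L L] }  — shift
  I7: { [C → * S . D], [D → . L * *], [D → . S ( ;], [D → S . ( ;], [L → . * *], [L → . ; ;], [S → . ; * L], [S → . D], [S → . L L L] }  — shift
  I8: { [D → S ( . ;] }  — shift
  I9: { [C → * S D .], [S → D .] }  — 2 reduces
  I10: { [D → S . ( ;] }  — shift
  I11: { [D → S ( ; .] }  — reduce
  I12: { [D → L * . *], [L → * . *] }  — shift
  I13: { [L → ; . ;] }  — shift
  I14: { [L → . * *], [L → . ; ;], [S → L L . L] }  — shift
  I15: { [S → L L L .] }  — reduce
  I16: { [L → ; ; .] }  — reduce
  I17: { [D → L * * .], [L → * * .] }  — 2 reduces
  I18: { [L → . * *], [L → . ; ;], [S → ; * . L] }  — shift
  I19: { [S → ; * L .] }  — reduce
  I20: { [L → * * .] }  — reduce

Conflict in state I9:
  Reduce-reduce conflict: [C → * S D .] and [S → D .]
So the grammar is NOT LR(0).

Answer: No. Reduce-reduce conflict: [C → * S D .] and [S → D .]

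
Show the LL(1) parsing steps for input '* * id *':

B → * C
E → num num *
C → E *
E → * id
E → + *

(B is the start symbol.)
LL(1) parsing maintains a stack (initially the start symbol over $) and the input. At each step: if the stack top is a terminal, match it against the current input token; if it is a non-terminal N, replace it with the RHS of M[N, lookahead] (the unique production whose predict set contains the lookahead).

Stack is shown with the top on the left.

Stack     Input       Action
----------------------------
B $       * * id * $  output B → * C
* C $     * * id * $  match '*'
C $       * id * $    output C → E *
E * $     * id * $    output E → * id
* id * $  * id * $    match '*'
id * $    id * $      match 'id'
* $       * $         match '*'
$         $           accept

The string is accepted.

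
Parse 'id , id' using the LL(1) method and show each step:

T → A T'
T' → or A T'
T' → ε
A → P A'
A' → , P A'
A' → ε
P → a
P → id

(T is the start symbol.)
LL(1) parsing maintains a stack (initially the start symbol over $) and the input. At each step: if the stack top is a terminal, match it against the current input token; if it is a non-terminal N, replace it with the RHS of M[N, lookahead] (the unique production whose predict set contains the lookahead).

Stack is shown with the top on the left.

Stack        Input      Action
------------------------------
T $          id , id $  output T → A T'
A T' $       id , id $  output A → P A'
P A' T' $    id , id $  output P → id
id A' T' $   id , id $  match 'id'
A' T' $      , id $     output A' → , P A'
, P A' T' $  , id $     match ','
P A' T' $    id $       output P → id
id A' T' $   id $       match 'id'
A' T' $      $          output A' → ε
T' $         $          output T' → ε
$            $          accept

The string is accepted.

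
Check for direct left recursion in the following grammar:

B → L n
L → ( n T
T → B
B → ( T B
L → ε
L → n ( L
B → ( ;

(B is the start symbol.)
No direct left recursion

Direct left recursion occurs when N → N α for some non-terminal N (the right-hand side begins with the left-hand side itself).

B → L n: starts with L
L → ( n T: starts with '('
T → B: starts with B
B → ( T B: starts with '('
L → ε: starts with ε
L → n ( L: starts with n
B → ( ;: starts with '('

No direct left recursion found.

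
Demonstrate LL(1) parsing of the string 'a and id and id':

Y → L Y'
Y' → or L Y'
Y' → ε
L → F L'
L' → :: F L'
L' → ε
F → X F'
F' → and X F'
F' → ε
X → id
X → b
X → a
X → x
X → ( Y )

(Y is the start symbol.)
LL(1) parsing maintains a stack (initially the start symbol over $) and the input. At each step: if the stack top is a terminal, match it against the current input token; if it is a non-terminal N, replace it with the RHS of M[N, lookahead] (the unique production whose predict set contains the lookahead).

Stack is shown with the top on the left.

Stack             Input              Action
-------------------------------------------
Y $               a and id and id $  output Y → L Y'
L Y' $            a and id and id $  output L → F L'
F L' Y' $         a and id and id $  output F → X F'
X F' L' Y' $      a and id and id $  output X → a
a F' L' Y' $      a and id and id $  match 'a'
F' L' Y' $        and id and id $    output F' → and X F'
and X F' L' Y' $  and id and id $    match 'and'
X F' L' Y' $      id and id $        output X → id
id F' L' Y' $     id and id $        match 'id'
F' L' Y' $        and id $           output F' → and X F'
and X F' L' Y' $  and id $           match 'and'
X F' L' Y' $      id $               output X → id
id F' L' Y' $     id $               match 'id'
F' L' Y' $        $                  output F' → ε
L' Y' $           $                  output L' → ε
Y' $              $                  output Y' → ε
$                 $                  accept

The string is accepted.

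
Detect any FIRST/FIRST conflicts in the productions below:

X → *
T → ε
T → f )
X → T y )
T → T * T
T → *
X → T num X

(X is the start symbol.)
Yes. X → '*' / X → T y ')' on { '*' }; X → '*' / X → T num X on { '*' }; X → T y ')' / X → T num X on { '*', 'f' }; T → f ')' / T → T '*' T on { 'f' }; T → T '*' T / T → '*' on { '*' }

A FIRST/FIRST conflict occurs when two productions N → α and N → β for the same non-terminal have FIRST(α) ∩ FIRST(β) ≠ ∅ (with ε ∈ FIRST of a nullable right-hand side, so two nullable alternatives also conflict).

FIRST sets of the non-terminals at (or reachable through a nullable prefix from) the front of some alternative:
  FIRST(T) = { '*', 'f', ε }

Productions for X:
  X → *: FIRST = { '*' }
  X → T y ): FIRST = { '*', 'f', 'y' }
  X → T num X: FIRST = { '*', 'f', 'num' }
Productions for T:
  T → ε: FIRST = { ε }
  T → f ): FIRST = { 'f' }
  T → T * T: FIRST = { '*', 'f' }
  T → *: FIRST = { '*' }

Conflict for X: X → * and X → T y )
  Overlap: { '*' }
Conflict for X: X → * and X → T num X
  Overlap: { '*' }
Conflict for X: X → T y ) and X → T num X
  Overlap: { '*', 'f' }
Conflict for T: T → f ) and T → T * T
  Overlap: { 'f' }
Conflict for T: T → T * T and T → *
  Overlap: { '*' }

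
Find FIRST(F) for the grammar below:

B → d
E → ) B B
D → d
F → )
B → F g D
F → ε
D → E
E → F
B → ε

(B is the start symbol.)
{ ')', ε }

To compute FIRST(F), examine every production with F on the left-hand side, reading each right-hand side left to right until a non-nullable symbol is reached.

From F → ):
  - ')' is a terminal: add ')' and stop
From F → ε:
  - ε-production, so ε ∈ FIRST(F)

Collecting: FIRST(F) = { ')', ε }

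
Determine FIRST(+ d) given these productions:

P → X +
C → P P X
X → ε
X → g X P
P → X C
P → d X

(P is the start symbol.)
{ '+' }

To compute FIRST(+ d), process the symbols left to right:
Symbol + is a terminal. Add '+' and stop.
FIRST(+ d) = { '+' }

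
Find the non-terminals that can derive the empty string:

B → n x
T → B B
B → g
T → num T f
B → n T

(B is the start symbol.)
There are no ε-productions, so no non-terminal can derive ε.
No non-terminals are nullable.

Answer: None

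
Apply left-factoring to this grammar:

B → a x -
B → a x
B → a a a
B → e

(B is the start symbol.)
Left-factoring transforms A → αβ₁ | αβ₂ into A → αA' and A' → β₁ | β₂
(α is the longest common prefix among the alternatives). Repeat until
no nonterminal has two alternatives with a common prefix.

Round 1: B has alternatives sharing prefix 'a'. Introduce B': B → a B'
  Add: B' → x -
  Add: B' → x
  Add: B' → a a

Round 2: B' has alternatives sharing prefix 'x'. Introduce B'': B' → x B''
  Add: B'' → -
  Add: B'' → ε

No remaining common prefixes — done.

Resulting grammar:
B → a B'
B' → x B''
B'' → -
B'' → ε
B' → a a
B → e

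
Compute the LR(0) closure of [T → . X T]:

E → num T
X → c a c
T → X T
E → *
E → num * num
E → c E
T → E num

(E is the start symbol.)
To compute CLOSURE, for each item [A → α.Bβ] where B is a non-terminal, add [B → .γ] for all productions B → γ; repeat for the newly added items until nothing changes.

Start with: [T → . X T]
  [T → . X T] has the dot before X: add [X → . c a c]
No further items can be added.

CLOSURE = { [T → . X T], [X → . c a c] }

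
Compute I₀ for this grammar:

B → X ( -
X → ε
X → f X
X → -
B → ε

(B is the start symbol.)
{ [B → . X ( -], [B → .], [B' → . B], [X → . -], [X → . f X], [X → .] }

First, augment the grammar with B' → B
I₀ = CLOSURE({ [B' → . B] }):
  [B' → . B] has the dot before B: add [B → . X ( -], [B → .]
  [B → . X ( -] has the dot before X: add [X → .], [X → . f X], [X → . -]
No further items can be added.

I₀ = { [B → . X ( -], [B → .], [B' → . B], [X → . -], [X → . f X], [X → .] }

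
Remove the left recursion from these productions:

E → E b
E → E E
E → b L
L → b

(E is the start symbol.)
E → b L E'
E' → b E'
E' → E E'
E' → ε
L → b

E is directly left-recursive. The standard transformation for
  A → A α₁ | ... | A α_m | β₁ | ... | β_n
is
  A  → β₁ A' | ... | β_n A'
  A' → α₁ A' | ... | α_m A' | ε

E → b L becomes E → b L E'
E → E b becomes E' → b E'
E → E E becomes E' → E E'
Add E' → ε

Productions for other non-terminals are unchanged:
  L → b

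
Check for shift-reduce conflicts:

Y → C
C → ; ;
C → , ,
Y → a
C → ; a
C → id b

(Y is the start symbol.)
A shift-reduce conflict occurs when an LR(0) state has both:
  - a complete (reduce) item [A → α .] (dot at the end), and
  - a shift item [B → β . c γ] (dot before a terminal).

Augment with Y' → Y and build the canonical LR(0) collection (I0 = CLOSURE({[Y' → . Y]}), then GOTO on every symbol after a dot until no new states appear). It has 11 states:
  I0: { [C → . , ,], [C → . ; ;], [C → . ; a], [C → . id b], [Y → . C], [Y → . a], [Y' → . Y] }  — shift
  I1: { [C → , . ,] }  — shift
  I2: { [C → ; . ;], [C → ; . a] }  — shift
  I3: { [Y → C .] }  — reduce
  I4: { [Y' → Y .] }  — accept
  I5: { [Y → a .] }  — reduce
  I6: { [C → id . b] }  — shift
  I7: { [C → id b .] }  — reduce
  I8: { [C → ; ; .] }  — reduce
  I9: { [C → ; a .] }  — reduce
  I10: { [C → , , .] }  — reduce

No state contains both a complete item and a shift item.

Answer: No shift-reduce conflicts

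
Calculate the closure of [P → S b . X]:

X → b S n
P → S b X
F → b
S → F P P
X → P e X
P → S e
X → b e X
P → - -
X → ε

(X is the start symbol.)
{ [F → . b], [P → . - -], [P → . S b X], [P → . S e], [P → S b . X], [S → . F P P], [X → . P e X], [X → . b S n], [X → . b e X], [X → .] }

To compute CLOSURE, for each item [A → α.Bβ] where B is a non-terminal, add [B → .γ] for all productions B → γ; repeat for the newly added items until nothing changes.

Start with: [P → S b . X]
  [P → S b . X] has the dot before X: add [X → . b S n], [X → . P e X], [X → . b e X], [X → .]
  [X → . P e X] has the dot before P: add [P → . S b X], [P → . S e], [P → . - -]
  [P → . S b X] has the dot before S: add [S → . F P P]
  [S → . F P P] has the dot before F: add [F → . b]
No further items can be added.

CLOSURE = { [F → . b], [P → . - -], [P → . S b X], [P → . S e], [P → S b . X], [S → . F P P], [X → . P e X], [X → . b S n], [X → . b e X], [X → .] }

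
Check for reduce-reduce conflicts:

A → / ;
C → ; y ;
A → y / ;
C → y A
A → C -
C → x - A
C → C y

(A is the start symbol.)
A reduce-reduce conflict occurs when an LR(0) state has two complete items [A → α .] and [B → β .] — both call for a reduction, and with no lookahead the parser cannot choose between them.

Augment with A' → A and build the canonical LR(0) collection (I0 = CLOSURE({[A' → . A]}), then GOTO on every symbol after a dot until no new states appear). It has 17 states:
  I0: { [A → . / ;], [A → . C -], [A → . y / ;], [A' → . A], [C → . ; y ;], [C → . C y], [C → . x - A], [C → . y A] }  — shift
  I1: { [A → / . ;] }  — shift
  I2: { [C → ; . y ;] }  — shift
  I3: { [A' → A .] }  — accept
  I4: { [A → C . -], [C → C . y] }  — shift
  I5: { [C → x . - A] }  — shift
  I6: { [A → . / ;], [A → . C -], [A → . y / ;], [A → y . / ;], [C → . ; y ;], [C → . C y], [C → . x - A], [C → . y A], [C → y . A] }  — shift
  I7: { [A → / . ;], [A → y / . ;] }  — shift
  I8: { [C → y A .] }  — reduce
  I9: { [A → / ; .], [A → y / ; .] }  — 2 reduces
  I10: { [A → . / ;], [A → . C -], [A → . y / ;], [C → . ; y ;], [C → . C y], [C → . x - A], [C → . y A], [C → x - . A] }  — shift
  I11: { [C → x - A .] }  — reduce
  I12: { [A → C - .] }  — reduce
  I13: { [C → C y .] }  — reduce
  I14: { [C → ; y . ;] }  — shift
  I15: { [C → ; y ; .] }  — reduce
  I16: { [A → / ; .] }  — reduce

I9 contains complete items [A → / ; .], [A → y / ; .] — reduce-reduce conflict.

Answer: Yes — I9: [A → / ; .] vs [A → y / ; .]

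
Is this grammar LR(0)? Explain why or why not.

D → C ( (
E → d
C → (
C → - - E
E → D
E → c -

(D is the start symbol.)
Yes, the grammar is LR(0)

Augment with D' → D and build the canonical LR(0) collection (I0 = CLOSURE({[D' → . D]}), then GOTO on every symbol after a dot until no new states appear). It has 13 states:
  I0: { [C → . (], [C → . - - E], [D → . C ( (], [D' → . D] }  — shift
  I1: { [C → ( .] }  — reduce
  I2: { [C → - . - E] }  — shift
  I3: { [D → C . ( (] }  — shift
  I4: { [D' → D .] }  — accept
  I5: { [D → C ( . (] }  — shift
  I6: { [D → C ( ( .] }  — reduce
  I7: { [C → - - . E], [C → . (], [C → . - - E], [D → . C ( (], [E → . D], [E → . c -], [E → . d] }  — shift
  I8: { [E → D .] }  — reduce
  I9: { [C → - - E .] }  — reduce
  I10: { [E → c . -] }  — shift
  I11: { [E → d .] }  — reduce
  I12: { [E → c - .] }  — reduce

Every state is either a pure shift/goto state or contains exactly one complete item and nothing to shift — no conflicts. The grammar is LR(0).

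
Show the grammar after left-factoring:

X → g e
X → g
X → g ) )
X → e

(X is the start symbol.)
X → g X'
X' → e
X' → ε
X' → ) )
X → e

Left-factoring transforms A → αβ₁ | αβ₂ into A → αA' and A' → β₁ | β₂
(α is the longest common prefix among the alternatives). Repeat until
no nonterminal has two alternatives with a common prefix.

Round 1: X has alternatives sharing prefix 'g'. Introduce X': X → g X'
  Add: X' → e
  Add: X' → ε
  Add: X' → ) )

No remaining common prefixes — done.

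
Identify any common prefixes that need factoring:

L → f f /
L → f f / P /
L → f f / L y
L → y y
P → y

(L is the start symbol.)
Left-factoring is needed when two productions for the same non-terminal
share a common prefix on the right-hand side.

Productions for L:
  L → f f /
  L → f f / P /
  L → f f / L y
  L → y y

Found common prefix 'f f /' in productions for L

Answer: Yes, L has productions with common prefix 'f f /'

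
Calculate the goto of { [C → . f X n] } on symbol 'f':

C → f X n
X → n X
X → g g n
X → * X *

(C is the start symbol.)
{ [C → f . X n], [X → . * X *], [X → . g g n], [X → . n X] }

GOTO(I, 'f') = CLOSURE({ [A → αX.β] : [A → α.Xβ] ∈ I, X = 'f' })

Items with dot before 'f', with the dot advanced:
  [C → . f X n] → [C → f . X n]
Closure of the advanced items:
  [C → f . X n] has the dot before X: add [X → . n X], [X → . g g n], [X → . * X *]

GOTO = { [C → f . X n], [X → . * X *], [X → . g g n], [X → . n X] }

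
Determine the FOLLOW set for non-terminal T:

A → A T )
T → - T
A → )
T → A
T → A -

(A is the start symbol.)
To compute FOLLOW(T), find every occurrence of T on a right-hand side N → α T β: add FIRST(β) \ {ε}, and if β is empty or nullable also add FOLLOW(N). Iterate to a fixed point.

In A → A T ): T is followed by ')', add FIRST(')') \ {ε} = { ')' }
In T → - T: T is at the end; this adds FOLLOW(T) to itself — nothing new

Taking the union: FOLLOW(T) = { ')' }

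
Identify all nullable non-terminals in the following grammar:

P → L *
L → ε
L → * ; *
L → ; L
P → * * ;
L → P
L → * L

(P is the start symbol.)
{ 'L' }

ε-productions: L → ε
So L is immediately nullable.
No further non-terminal can be added: every production for the remaining non-terminals contains a terminal or a non-nullable non-terminal.
Nullable = { 'L' }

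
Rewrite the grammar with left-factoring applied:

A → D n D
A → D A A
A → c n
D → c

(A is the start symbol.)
Left-factoring transforms A → αβ₁ | αβ₂ into A → αA' and A' → β₁ | β₂
(α is the longest common prefix among the alternatives). Repeat until
no nonterminal has two alternatives with a common prefix.

Round 1: A has alternatives sharing prefix 'D'. Introduce A': A → D A'
  Add: A' → n D
  Add: A' → A A

No remaining common prefixes — done.

Resulting grammar:
A → D A'
A' → n D
A' → A A
A → c n
D → c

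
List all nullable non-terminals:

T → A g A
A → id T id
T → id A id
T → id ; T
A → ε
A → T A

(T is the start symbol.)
{ 'A' }

ε-productions: A → ε
So A is immediately nullable.
No further non-terminal can be added: every production for the remaining non-terminals contains a terminal or a non-nullable non-terminal.
Nullable = { 'A' }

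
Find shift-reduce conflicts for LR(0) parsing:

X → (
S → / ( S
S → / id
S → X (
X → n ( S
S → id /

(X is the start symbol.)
No shift-reduce conflicts

Augment with X' → X and build the canonical LR(0) collection (I0 = CLOSURE({[X' → . X]}), then GOTO on every symbol after a dot until no new states appear). It has 14 states:
  I0: { [X → . (], [X → . n ( S], [X' → . X] }  — shift
  I1: { [X → ( .] }  — reduce
  I2: { [X' → X .] }  — accept
  I3: { [X → n . ( S] }  — shift
  I4: { [S → . / ( S], [S → . / id], [S → . X (], [S → . id /], [X → . (], [X → . n ( S], [X → n ( . S] }  — shift
  I5: { [S → / . ( S], [S → / . id] }  — shift
  I6: { [X → n ( S .] }  — reduce
  I7: { [S → X . (] }  — shift
  I8: { [S → id . /] }  — shift
  I9: { [S → id / .] }  — reduce
  I10: { [S → X ( .] }  — reduce
  I11: { [S → . / ( S], [S → . / id], [S → . X (], [S → . id /], [S → / ( . S], [X → . (], [X → . n ( S] }  — shift
  I12: { [S → / id .] }  — reduce
  I13: { [S → / ( S .] }  — reduce

No state contains both a complete item and a shift item.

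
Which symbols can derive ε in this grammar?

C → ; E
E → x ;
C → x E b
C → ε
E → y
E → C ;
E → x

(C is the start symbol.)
{ 'C' }

ε-productions: C → ε
So C is immediately nullable.
No further non-terminal can be added: every production for the remaining non-terminals contains a terminal or a non-nullable non-terminal.
Nullable = { 'C' }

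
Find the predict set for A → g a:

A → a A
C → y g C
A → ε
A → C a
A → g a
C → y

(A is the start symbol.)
{ 'g' }

PREDICT(A → g a) = (FIRST(RHS) \ {ε}) ∪ (FOLLOW(A) if ε ∈ FIRST(RHS), i.e. RHS ⇒* ε)
FIRST(g a) = { 'g' }
ε ∉ FIRST(g a), so FOLLOW(A) is not added.
PREDICT(A → g a) = { 'g' }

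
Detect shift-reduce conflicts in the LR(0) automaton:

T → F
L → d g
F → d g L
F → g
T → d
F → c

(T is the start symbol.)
Augment with T' → T and build the canonical LR(0) collection (I0 = CLOSURE({[T' → . T]}), then GOTO on every symbol after a dot until no new states appear). It has 10 states:
  I0: { [F → . c], [F → . d g L], [F → . g], [T → . F], [T → . d], [T' → . T] }  — shift
  I1: { [T → F .] }  — reduce
  I2: { [T' → T .] }  — accept
  I3: { [F → c .] }  — reduce
  I4: { [F → d . g L], [T → d .] }  — shift, reduce
  I5: { [F → g .] }  — reduce
  I6: { [F → d g . L], [L → . d g] }  — shift
  I7: { [F → d g L .] }  — reduce
  I8: { [L → d . g] }  — shift
  I9: { [L → d g .] }  — reduce

I4 contains reduce item [T → d .] and shift item [F → d . g L] — shift-reduce conflict.

Answer: Yes — I4: [T → d .] vs [F → d . g L]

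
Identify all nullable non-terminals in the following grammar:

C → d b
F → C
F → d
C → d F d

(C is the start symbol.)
A non-terminal is nullable if it can derive ε (the empty string): either it has an ε-production, or it has a production whose right-hand side consists entirely of nullable non-terminals.

There are no ε-productions, so no non-terminal can derive ε.
No non-terminals are nullable.

Answer: None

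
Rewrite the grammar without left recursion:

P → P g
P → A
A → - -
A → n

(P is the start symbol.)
P is directly left-recursive. The standard transformation for
  A → A α₁ | ... | A α_m | β₁ | ... | β_n
is
  A  → β₁ A' | ... | β_n A'
  A' → α₁ A' | ... | α_m A' | ε

P → A becomes P → A P'
P → P g becomes P' → g P'
Add P' → ε

Productions for other non-terminals are unchanged:
  A → - -
  A → n

Resulting grammar:
P → A P'
P' → g P'
P' → ε
A → - -
A → n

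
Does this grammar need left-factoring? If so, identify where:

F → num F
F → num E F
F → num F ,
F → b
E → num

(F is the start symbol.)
Left-factoring is needed when two productions for the same non-terminal
share a common prefix on the right-hand side.

Productions for F:
  F → num F
  F → num E F
  F → num F ,
  F → b

Found common prefix 'num' in productions for F

Answer: Yes, F has productions with common prefix 'num'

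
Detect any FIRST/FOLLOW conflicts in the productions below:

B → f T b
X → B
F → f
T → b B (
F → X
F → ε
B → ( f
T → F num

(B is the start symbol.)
A FIRST/FOLLOW conflict occurs when a non-terminal N has a nullable alternative N → β (β ⇒* ε) and another alternative N → α with FIRST(α) ∩ FOLLOW(N) ≠ ∅: on such a lookahead the parser cannot decide between expanding α and letting N vanish via β.

Nullable non-terminals: F.
FIRST sets used below: FIRST(X) = { '(', 'f' }

F: nullable alternative(s) F → ε; FOLLOW(F) = { 'num' }
  F → f: FIRST \ {ε} = { 'f' } — disjoint from FOLLOW(F)
  F → X: FIRST \ {ε} = { '(', 'f' } — disjoint from FOLLOW(F)
  F → ε: FIRST \ {ε} = { } — this is the only nullable alternative, skip

B, T, X have no nullable alternative, so no FIRST/FOLLOW check is needed there.

No FIRST/FOLLOW conflicts found.

Answer: No FIRST/FOLLOW conflicts.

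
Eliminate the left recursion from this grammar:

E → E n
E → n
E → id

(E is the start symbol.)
E is directly left-recursive. The standard transformation for
  A → A α₁ | ... | A α_m | β₁ | ... | β_n
is
  A  → β₁ A' | ... | β_n A'
  A' → α₁ A' | ... | α_m A' | ε

E → n becomes E → n E'
E → id becomes E → id E'
E → E n becomes E' → n E'
Add E' → ε

Resulting grammar:
E → n E'
E → id E'
E' → n E'
E' → ε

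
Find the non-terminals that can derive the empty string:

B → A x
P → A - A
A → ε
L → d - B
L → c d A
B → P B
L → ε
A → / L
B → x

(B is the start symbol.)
{ 'A', 'L' }

A non-terminal is nullable if it can derive ε (the empty string): either it has an ε-production, or it has a production whose right-hand side consists entirely of nullable non-terminals.

ε-productions: A → ε, L → ε
So A, L are immediately nullable.
No further non-terminal can be added: every production for the remaining non-terminals contains a terminal or a non-nullable non-terminal.
Nullable = { 'A', 'L' }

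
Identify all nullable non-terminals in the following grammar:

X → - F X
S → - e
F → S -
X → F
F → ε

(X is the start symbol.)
ε-productions: F → ε
So F is immediately nullable.
X → F: every symbol on the right is nullable, so X is nullable too.
No further non-terminal can be added: every production for the remaining non-terminals contains a terminal or a non-nullable non-terminal.
Nullable = { 'F', 'X' }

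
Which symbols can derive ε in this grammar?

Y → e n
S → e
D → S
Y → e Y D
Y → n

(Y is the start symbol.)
None

There are no ε-productions, so no non-terminal can derive ε.
No non-terminals are nullable.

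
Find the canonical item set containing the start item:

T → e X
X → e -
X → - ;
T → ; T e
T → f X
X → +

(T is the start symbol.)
First, augment the grammar with T' → T
I₀ = CLOSURE({ [T' → . T] }):
  [T' → . T] has the dot before T: add [T → . e X], [T → . ; T e], [T → . f X]
No further items can be added.

I₀ = { [T → . ; T e], [T → . e X], [T → . f X], [T' → . T] }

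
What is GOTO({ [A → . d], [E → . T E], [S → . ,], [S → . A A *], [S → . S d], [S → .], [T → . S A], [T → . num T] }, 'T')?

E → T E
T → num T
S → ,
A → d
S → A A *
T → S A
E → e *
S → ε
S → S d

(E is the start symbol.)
GOTO(I, 'T') = CLOSURE({ [A → αX.β] : [A → α.Xβ] ∈ I, X = 'T' })

Items with dot before 'T', with the dot advanced:
  [E → . T E] → [E → T . E]
Closure of the advanced items:
  [E → T . E] has the dot before E: add [E → . T E], [E → . e *]
  [E → . T E] has the dot before T: add [T → . num T], [T → . S A]
  [T → . S A] has the dot before S: add [S → . ,], [S → . A A *], [S → .], [S → . S d]
  [S → . A A *] has the dot before A: add [A → . d]

GOTO = { [A → . d], [E → . T E], [E → . e *], [E → T . E], [S → . ,], [S → . A A *], [S → . S d], [S → .], [T → . S A], [T → . num T] }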